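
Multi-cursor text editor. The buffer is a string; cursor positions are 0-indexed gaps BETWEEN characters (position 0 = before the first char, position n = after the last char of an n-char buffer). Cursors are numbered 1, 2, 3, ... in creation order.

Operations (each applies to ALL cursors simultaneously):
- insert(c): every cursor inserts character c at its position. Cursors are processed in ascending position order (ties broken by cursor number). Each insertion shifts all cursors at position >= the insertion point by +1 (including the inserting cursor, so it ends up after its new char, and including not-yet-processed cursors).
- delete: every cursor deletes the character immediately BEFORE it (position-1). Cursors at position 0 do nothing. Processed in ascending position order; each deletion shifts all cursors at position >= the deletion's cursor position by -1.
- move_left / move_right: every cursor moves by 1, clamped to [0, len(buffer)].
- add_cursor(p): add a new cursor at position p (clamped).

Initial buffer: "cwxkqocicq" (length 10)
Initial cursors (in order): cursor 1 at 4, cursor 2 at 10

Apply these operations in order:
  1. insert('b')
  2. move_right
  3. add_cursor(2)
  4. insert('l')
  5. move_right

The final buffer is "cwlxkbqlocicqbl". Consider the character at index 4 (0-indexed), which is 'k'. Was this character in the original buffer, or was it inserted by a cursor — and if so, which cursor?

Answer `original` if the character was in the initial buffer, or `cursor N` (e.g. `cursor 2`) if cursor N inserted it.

Answer: original

Derivation:
After op 1 (insert('b')): buffer="cwxkbqocicqb" (len 12), cursors c1@5 c2@12, authorship ....1......2
After op 2 (move_right): buffer="cwxkbqocicqb" (len 12), cursors c1@6 c2@12, authorship ....1......2
After op 3 (add_cursor(2)): buffer="cwxkbqocicqb" (len 12), cursors c3@2 c1@6 c2@12, authorship ....1......2
After op 4 (insert('l')): buffer="cwlxkbqlocicqbl" (len 15), cursors c3@3 c1@8 c2@15, authorship ..3..1.1.....22
After op 5 (move_right): buffer="cwlxkbqlocicqbl" (len 15), cursors c3@4 c1@9 c2@15, authorship ..3..1.1.....22
Authorship (.=original, N=cursor N): . . 3 . . 1 . 1 . . . . . 2 2
Index 4: author = original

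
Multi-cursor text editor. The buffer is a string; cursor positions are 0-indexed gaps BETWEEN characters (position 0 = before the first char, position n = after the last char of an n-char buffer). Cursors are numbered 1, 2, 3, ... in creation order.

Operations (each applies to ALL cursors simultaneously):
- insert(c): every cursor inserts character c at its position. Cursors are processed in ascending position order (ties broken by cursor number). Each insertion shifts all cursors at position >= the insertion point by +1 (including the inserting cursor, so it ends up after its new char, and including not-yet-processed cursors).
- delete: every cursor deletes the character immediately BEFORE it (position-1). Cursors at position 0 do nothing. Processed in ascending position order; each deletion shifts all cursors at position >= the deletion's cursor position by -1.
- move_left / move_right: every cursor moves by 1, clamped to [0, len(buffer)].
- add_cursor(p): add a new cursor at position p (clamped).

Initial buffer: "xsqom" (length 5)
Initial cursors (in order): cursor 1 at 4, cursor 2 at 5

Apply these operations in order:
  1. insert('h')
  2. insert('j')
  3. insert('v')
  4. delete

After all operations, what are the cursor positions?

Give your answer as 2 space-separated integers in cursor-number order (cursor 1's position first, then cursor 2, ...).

Answer: 6 9

Derivation:
After op 1 (insert('h')): buffer="xsqohmh" (len 7), cursors c1@5 c2@7, authorship ....1.2
After op 2 (insert('j')): buffer="xsqohjmhj" (len 9), cursors c1@6 c2@9, authorship ....11.22
After op 3 (insert('v')): buffer="xsqohjvmhjv" (len 11), cursors c1@7 c2@11, authorship ....111.222
After op 4 (delete): buffer="xsqohjmhj" (len 9), cursors c1@6 c2@9, authorship ....11.22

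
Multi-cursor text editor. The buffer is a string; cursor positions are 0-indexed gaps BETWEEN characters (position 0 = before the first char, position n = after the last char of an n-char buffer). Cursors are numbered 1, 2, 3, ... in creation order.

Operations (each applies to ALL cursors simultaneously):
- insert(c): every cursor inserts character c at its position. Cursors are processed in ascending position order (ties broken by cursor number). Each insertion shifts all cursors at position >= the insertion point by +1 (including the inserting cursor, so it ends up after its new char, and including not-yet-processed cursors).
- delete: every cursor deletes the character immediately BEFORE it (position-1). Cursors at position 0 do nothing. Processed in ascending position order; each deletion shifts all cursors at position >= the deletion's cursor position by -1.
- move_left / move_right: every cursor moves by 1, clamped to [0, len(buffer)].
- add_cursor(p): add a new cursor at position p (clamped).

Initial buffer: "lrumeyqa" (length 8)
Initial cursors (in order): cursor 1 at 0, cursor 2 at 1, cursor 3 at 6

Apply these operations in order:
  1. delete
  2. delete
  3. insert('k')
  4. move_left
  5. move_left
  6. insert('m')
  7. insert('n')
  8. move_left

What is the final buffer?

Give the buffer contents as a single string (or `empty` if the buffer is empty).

After op 1 (delete): buffer="rumeqa" (len 6), cursors c1@0 c2@0 c3@4, authorship ......
After op 2 (delete): buffer="rumqa" (len 5), cursors c1@0 c2@0 c3@3, authorship .....
After op 3 (insert('k')): buffer="kkrumkqa" (len 8), cursors c1@2 c2@2 c3@6, authorship 12...3..
After op 4 (move_left): buffer="kkrumkqa" (len 8), cursors c1@1 c2@1 c3@5, authorship 12...3..
After op 5 (move_left): buffer="kkrumkqa" (len 8), cursors c1@0 c2@0 c3@4, authorship 12...3..
After op 6 (insert('m')): buffer="mmkkrummkqa" (len 11), cursors c1@2 c2@2 c3@7, authorship 1212..3.3..
After op 7 (insert('n')): buffer="mmnnkkrumnmkqa" (len 14), cursors c1@4 c2@4 c3@10, authorship 121212..33.3..
After op 8 (move_left): buffer="mmnnkkrumnmkqa" (len 14), cursors c1@3 c2@3 c3@9, authorship 121212..33.3..

Answer: mmnnkkrumnmkqa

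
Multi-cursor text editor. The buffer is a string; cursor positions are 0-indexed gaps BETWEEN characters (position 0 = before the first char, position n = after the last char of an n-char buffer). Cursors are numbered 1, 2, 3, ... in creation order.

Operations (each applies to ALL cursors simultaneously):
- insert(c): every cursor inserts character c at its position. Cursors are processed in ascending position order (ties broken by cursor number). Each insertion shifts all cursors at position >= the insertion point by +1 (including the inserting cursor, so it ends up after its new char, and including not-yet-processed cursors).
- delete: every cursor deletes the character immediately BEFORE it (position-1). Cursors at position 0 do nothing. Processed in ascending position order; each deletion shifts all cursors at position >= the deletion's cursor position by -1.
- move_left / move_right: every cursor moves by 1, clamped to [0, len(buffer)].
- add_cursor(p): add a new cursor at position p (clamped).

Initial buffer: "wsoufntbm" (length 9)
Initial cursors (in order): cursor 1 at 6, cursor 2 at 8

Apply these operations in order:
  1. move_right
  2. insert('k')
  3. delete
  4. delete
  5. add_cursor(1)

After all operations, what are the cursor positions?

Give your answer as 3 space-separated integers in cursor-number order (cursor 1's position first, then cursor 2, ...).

After op 1 (move_right): buffer="wsoufntbm" (len 9), cursors c1@7 c2@9, authorship .........
After op 2 (insert('k')): buffer="wsoufntkbmk" (len 11), cursors c1@8 c2@11, authorship .......1..2
After op 3 (delete): buffer="wsoufntbm" (len 9), cursors c1@7 c2@9, authorship .........
After op 4 (delete): buffer="wsoufnb" (len 7), cursors c1@6 c2@7, authorship .......
After op 5 (add_cursor(1)): buffer="wsoufnb" (len 7), cursors c3@1 c1@6 c2@7, authorship .......

Answer: 6 7 1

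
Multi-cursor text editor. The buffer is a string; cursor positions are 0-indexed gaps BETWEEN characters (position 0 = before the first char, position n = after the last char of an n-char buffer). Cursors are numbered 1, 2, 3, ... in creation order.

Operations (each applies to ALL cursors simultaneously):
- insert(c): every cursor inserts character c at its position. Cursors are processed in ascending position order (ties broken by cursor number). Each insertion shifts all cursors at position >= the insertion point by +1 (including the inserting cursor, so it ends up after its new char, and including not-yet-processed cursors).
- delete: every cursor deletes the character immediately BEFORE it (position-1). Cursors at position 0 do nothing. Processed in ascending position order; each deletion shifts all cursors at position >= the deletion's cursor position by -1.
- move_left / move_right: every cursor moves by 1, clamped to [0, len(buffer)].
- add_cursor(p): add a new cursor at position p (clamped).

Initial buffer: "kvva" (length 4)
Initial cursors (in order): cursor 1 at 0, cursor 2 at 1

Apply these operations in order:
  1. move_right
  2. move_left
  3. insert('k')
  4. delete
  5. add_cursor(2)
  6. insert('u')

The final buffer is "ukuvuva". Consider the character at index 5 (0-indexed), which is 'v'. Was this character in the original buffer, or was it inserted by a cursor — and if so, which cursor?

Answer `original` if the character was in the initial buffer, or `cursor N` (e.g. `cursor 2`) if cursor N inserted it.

After op 1 (move_right): buffer="kvva" (len 4), cursors c1@1 c2@2, authorship ....
After op 2 (move_left): buffer="kvva" (len 4), cursors c1@0 c2@1, authorship ....
After op 3 (insert('k')): buffer="kkkvva" (len 6), cursors c1@1 c2@3, authorship 1.2...
After op 4 (delete): buffer="kvva" (len 4), cursors c1@0 c2@1, authorship ....
After op 5 (add_cursor(2)): buffer="kvva" (len 4), cursors c1@0 c2@1 c3@2, authorship ....
After op 6 (insert('u')): buffer="ukuvuva" (len 7), cursors c1@1 c2@3 c3@5, authorship 1.2.3..
Authorship (.=original, N=cursor N): 1 . 2 . 3 . .
Index 5: author = original

Answer: original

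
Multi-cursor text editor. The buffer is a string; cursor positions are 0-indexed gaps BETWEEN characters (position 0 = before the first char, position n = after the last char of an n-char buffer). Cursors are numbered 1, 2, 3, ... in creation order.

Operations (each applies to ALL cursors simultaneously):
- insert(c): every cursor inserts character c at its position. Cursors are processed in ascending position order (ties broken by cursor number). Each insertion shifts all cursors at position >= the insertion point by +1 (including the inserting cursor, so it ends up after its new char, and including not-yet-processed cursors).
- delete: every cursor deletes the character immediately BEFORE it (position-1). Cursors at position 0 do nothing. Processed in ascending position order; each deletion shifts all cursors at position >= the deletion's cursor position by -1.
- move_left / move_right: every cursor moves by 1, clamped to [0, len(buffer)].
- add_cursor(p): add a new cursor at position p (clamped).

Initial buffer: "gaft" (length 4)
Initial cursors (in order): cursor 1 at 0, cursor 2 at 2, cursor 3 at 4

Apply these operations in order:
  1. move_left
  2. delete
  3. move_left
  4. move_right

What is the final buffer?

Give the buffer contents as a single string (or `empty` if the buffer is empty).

Answer: at

Derivation:
After op 1 (move_left): buffer="gaft" (len 4), cursors c1@0 c2@1 c3@3, authorship ....
After op 2 (delete): buffer="at" (len 2), cursors c1@0 c2@0 c3@1, authorship ..
After op 3 (move_left): buffer="at" (len 2), cursors c1@0 c2@0 c3@0, authorship ..
After op 4 (move_right): buffer="at" (len 2), cursors c1@1 c2@1 c3@1, authorship ..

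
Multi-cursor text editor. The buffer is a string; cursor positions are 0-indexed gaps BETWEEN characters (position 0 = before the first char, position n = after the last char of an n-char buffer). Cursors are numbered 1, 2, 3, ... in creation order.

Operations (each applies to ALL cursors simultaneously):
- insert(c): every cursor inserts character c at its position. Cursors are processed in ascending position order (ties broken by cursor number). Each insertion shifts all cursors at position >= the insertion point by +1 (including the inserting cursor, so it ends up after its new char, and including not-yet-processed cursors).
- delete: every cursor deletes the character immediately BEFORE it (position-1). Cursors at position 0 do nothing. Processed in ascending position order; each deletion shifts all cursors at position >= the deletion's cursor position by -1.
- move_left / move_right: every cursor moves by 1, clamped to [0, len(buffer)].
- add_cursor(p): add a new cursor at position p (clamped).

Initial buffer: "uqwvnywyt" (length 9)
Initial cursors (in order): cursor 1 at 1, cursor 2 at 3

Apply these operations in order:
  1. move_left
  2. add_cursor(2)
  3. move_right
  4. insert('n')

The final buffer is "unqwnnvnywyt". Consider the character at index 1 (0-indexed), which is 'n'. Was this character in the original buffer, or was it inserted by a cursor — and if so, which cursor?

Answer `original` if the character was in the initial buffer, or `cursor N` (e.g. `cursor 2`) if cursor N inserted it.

Answer: cursor 1

Derivation:
After op 1 (move_left): buffer="uqwvnywyt" (len 9), cursors c1@0 c2@2, authorship .........
After op 2 (add_cursor(2)): buffer="uqwvnywyt" (len 9), cursors c1@0 c2@2 c3@2, authorship .........
After op 3 (move_right): buffer="uqwvnywyt" (len 9), cursors c1@1 c2@3 c3@3, authorship .........
After op 4 (insert('n')): buffer="unqwnnvnywyt" (len 12), cursors c1@2 c2@6 c3@6, authorship .1..23......
Authorship (.=original, N=cursor N): . 1 . . 2 3 . . . . . .
Index 1: author = 1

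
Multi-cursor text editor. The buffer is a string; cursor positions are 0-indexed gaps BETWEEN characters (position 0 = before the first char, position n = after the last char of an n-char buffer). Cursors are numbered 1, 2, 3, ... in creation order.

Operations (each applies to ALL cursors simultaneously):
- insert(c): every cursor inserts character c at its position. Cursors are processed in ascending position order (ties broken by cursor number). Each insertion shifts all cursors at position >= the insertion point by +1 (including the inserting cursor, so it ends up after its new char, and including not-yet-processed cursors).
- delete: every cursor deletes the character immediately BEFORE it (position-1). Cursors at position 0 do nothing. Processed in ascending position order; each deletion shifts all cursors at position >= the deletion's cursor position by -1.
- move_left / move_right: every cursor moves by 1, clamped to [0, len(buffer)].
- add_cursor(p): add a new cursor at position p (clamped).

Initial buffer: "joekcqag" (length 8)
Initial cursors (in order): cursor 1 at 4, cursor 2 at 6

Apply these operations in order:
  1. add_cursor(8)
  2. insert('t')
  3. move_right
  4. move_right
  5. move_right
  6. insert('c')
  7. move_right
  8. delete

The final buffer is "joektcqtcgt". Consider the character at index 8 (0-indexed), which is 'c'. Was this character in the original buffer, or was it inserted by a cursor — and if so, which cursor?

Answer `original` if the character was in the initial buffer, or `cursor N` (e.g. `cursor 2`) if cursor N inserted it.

Answer: cursor 1

Derivation:
After op 1 (add_cursor(8)): buffer="joekcqag" (len 8), cursors c1@4 c2@6 c3@8, authorship ........
After op 2 (insert('t')): buffer="joektcqtagt" (len 11), cursors c1@5 c2@8 c3@11, authorship ....1..2..3
After op 3 (move_right): buffer="joektcqtagt" (len 11), cursors c1@6 c2@9 c3@11, authorship ....1..2..3
After op 4 (move_right): buffer="joektcqtagt" (len 11), cursors c1@7 c2@10 c3@11, authorship ....1..2..3
After op 5 (move_right): buffer="joektcqtagt" (len 11), cursors c1@8 c2@11 c3@11, authorship ....1..2..3
After op 6 (insert('c')): buffer="joektcqtcagtcc" (len 14), cursors c1@9 c2@14 c3@14, authorship ....1..21..323
After op 7 (move_right): buffer="joektcqtcagtcc" (len 14), cursors c1@10 c2@14 c3@14, authorship ....1..21..323
After op 8 (delete): buffer="joektcqtcgt" (len 11), cursors c1@9 c2@11 c3@11, authorship ....1..21.3
Authorship (.=original, N=cursor N): . . . . 1 . . 2 1 . 3
Index 8: author = 1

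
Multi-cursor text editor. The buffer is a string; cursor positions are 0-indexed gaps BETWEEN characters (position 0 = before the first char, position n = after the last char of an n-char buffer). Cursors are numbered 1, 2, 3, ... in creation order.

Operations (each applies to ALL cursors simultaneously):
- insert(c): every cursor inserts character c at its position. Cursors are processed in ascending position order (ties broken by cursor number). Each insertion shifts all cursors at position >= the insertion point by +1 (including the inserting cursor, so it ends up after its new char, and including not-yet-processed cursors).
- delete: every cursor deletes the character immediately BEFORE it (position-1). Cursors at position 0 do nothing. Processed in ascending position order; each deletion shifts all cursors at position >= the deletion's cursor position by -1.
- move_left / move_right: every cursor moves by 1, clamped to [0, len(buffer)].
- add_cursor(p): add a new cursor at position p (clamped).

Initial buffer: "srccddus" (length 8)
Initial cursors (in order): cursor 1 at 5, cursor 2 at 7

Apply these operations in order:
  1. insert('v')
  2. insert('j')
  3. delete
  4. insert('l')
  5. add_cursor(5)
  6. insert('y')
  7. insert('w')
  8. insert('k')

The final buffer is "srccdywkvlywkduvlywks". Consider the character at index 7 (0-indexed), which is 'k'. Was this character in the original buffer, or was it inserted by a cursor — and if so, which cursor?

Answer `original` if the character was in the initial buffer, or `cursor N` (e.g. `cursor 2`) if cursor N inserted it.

Answer: cursor 3

Derivation:
After op 1 (insert('v')): buffer="srccdvduvs" (len 10), cursors c1@6 c2@9, authorship .....1..2.
After op 2 (insert('j')): buffer="srccdvjduvjs" (len 12), cursors c1@7 c2@11, authorship .....11..22.
After op 3 (delete): buffer="srccdvduvs" (len 10), cursors c1@6 c2@9, authorship .....1..2.
After op 4 (insert('l')): buffer="srccdvlduvls" (len 12), cursors c1@7 c2@11, authorship .....11..22.
After op 5 (add_cursor(5)): buffer="srccdvlduvls" (len 12), cursors c3@5 c1@7 c2@11, authorship .....11..22.
After op 6 (insert('y')): buffer="srccdyvlyduvlys" (len 15), cursors c3@6 c1@9 c2@14, authorship .....3111..222.
After op 7 (insert('w')): buffer="srccdywvlywduvlyws" (len 18), cursors c3@7 c1@11 c2@17, authorship .....331111..2222.
After op 8 (insert('k')): buffer="srccdywkvlywkduvlywks" (len 21), cursors c3@8 c1@13 c2@20, authorship .....33311111..22222.
Authorship (.=original, N=cursor N): . . . . . 3 3 3 1 1 1 1 1 . . 2 2 2 2 2 .
Index 7: author = 3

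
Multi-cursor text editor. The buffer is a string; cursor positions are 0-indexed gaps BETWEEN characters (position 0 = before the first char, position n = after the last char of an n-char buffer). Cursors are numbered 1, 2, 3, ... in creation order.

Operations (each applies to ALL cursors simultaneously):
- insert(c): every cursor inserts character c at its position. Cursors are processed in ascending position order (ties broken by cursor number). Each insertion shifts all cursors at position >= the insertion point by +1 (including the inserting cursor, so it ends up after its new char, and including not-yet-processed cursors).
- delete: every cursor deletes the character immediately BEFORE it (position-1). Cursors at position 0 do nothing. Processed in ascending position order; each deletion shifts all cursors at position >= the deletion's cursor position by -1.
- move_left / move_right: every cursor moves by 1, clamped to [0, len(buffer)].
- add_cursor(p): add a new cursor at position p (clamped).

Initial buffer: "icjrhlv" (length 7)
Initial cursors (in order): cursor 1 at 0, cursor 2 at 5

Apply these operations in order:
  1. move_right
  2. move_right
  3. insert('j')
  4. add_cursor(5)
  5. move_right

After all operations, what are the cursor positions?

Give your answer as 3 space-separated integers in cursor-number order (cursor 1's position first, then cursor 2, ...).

Answer: 4 9 6

Derivation:
After op 1 (move_right): buffer="icjrhlv" (len 7), cursors c1@1 c2@6, authorship .......
After op 2 (move_right): buffer="icjrhlv" (len 7), cursors c1@2 c2@7, authorship .......
After op 3 (insert('j')): buffer="icjjrhlvj" (len 9), cursors c1@3 c2@9, authorship ..1.....2
After op 4 (add_cursor(5)): buffer="icjjrhlvj" (len 9), cursors c1@3 c3@5 c2@9, authorship ..1.....2
After op 5 (move_right): buffer="icjjrhlvj" (len 9), cursors c1@4 c3@6 c2@9, authorship ..1.....2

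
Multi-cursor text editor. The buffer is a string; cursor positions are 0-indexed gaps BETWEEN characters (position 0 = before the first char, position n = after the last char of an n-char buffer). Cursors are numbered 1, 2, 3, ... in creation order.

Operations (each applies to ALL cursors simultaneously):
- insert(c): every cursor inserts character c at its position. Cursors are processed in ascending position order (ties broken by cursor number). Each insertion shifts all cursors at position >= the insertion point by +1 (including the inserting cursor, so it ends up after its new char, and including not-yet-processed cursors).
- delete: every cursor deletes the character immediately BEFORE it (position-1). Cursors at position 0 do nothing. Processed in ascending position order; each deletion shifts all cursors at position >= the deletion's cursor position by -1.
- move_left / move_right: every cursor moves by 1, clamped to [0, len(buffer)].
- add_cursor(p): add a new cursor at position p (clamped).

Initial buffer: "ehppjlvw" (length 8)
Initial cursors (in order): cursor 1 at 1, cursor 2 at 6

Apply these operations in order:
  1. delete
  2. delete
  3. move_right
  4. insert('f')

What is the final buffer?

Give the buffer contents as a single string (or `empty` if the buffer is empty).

Answer: hfppvfw

Derivation:
After op 1 (delete): buffer="hppjvw" (len 6), cursors c1@0 c2@4, authorship ......
After op 2 (delete): buffer="hppvw" (len 5), cursors c1@0 c2@3, authorship .....
After op 3 (move_right): buffer="hppvw" (len 5), cursors c1@1 c2@4, authorship .....
After op 4 (insert('f')): buffer="hfppvfw" (len 7), cursors c1@2 c2@6, authorship .1...2.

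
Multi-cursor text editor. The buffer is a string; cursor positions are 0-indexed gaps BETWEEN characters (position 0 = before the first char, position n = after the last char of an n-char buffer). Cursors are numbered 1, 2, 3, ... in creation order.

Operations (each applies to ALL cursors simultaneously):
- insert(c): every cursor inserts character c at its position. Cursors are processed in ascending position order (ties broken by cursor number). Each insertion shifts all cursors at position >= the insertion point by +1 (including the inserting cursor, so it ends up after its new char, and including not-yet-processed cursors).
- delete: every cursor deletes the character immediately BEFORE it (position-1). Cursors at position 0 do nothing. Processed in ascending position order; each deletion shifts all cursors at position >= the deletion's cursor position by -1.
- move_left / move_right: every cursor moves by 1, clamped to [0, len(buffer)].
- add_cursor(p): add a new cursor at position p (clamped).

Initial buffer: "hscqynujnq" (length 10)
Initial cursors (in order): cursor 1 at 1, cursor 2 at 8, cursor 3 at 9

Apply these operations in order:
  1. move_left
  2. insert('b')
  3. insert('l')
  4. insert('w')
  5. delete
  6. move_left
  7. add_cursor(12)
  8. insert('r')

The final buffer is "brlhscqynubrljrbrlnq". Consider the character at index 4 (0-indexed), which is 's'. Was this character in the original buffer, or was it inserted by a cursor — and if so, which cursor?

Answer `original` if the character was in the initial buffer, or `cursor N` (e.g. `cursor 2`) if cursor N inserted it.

After op 1 (move_left): buffer="hscqynujnq" (len 10), cursors c1@0 c2@7 c3@8, authorship ..........
After op 2 (insert('b')): buffer="bhscqynubjbnq" (len 13), cursors c1@1 c2@9 c3@11, authorship 1.......2.3..
After op 3 (insert('l')): buffer="blhscqynubljblnq" (len 16), cursors c1@2 c2@11 c3@14, authorship 11.......22.33..
After op 4 (insert('w')): buffer="blwhscqynublwjblwnq" (len 19), cursors c1@3 c2@13 c3@17, authorship 111.......222.333..
After op 5 (delete): buffer="blhscqynubljblnq" (len 16), cursors c1@2 c2@11 c3@14, authorship 11.......22.33..
After op 6 (move_left): buffer="blhscqynubljblnq" (len 16), cursors c1@1 c2@10 c3@13, authorship 11.......22.33..
After op 7 (add_cursor(12)): buffer="blhscqynubljblnq" (len 16), cursors c1@1 c2@10 c4@12 c3@13, authorship 11.......22.33..
After op 8 (insert('r')): buffer="brlhscqynubrljrbrlnq" (len 20), cursors c1@2 c2@12 c4@15 c3@17, authorship 111.......222.4333..
Authorship (.=original, N=cursor N): 1 1 1 . . . . . . . 2 2 2 . 4 3 3 3 . .
Index 4: author = original

Answer: original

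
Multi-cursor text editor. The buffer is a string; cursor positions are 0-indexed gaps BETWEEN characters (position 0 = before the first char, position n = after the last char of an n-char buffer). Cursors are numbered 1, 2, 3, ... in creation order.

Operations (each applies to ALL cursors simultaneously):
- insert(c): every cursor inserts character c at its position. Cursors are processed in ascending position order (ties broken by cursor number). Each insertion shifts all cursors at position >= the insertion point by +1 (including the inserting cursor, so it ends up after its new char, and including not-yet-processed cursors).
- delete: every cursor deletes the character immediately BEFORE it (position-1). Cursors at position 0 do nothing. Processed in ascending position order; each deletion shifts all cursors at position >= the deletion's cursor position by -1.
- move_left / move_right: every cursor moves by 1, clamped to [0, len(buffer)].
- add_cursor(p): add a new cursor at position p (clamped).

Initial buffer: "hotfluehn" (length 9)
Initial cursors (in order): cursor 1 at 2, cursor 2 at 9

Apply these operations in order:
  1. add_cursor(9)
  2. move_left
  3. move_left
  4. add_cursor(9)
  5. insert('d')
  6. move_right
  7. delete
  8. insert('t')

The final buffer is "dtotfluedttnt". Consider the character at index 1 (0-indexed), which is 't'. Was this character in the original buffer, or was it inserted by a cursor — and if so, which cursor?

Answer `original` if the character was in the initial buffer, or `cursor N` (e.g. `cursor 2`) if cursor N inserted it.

After op 1 (add_cursor(9)): buffer="hotfluehn" (len 9), cursors c1@2 c2@9 c3@9, authorship .........
After op 2 (move_left): buffer="hotfluehn" (len 9), cursors c1@1 c2@8 c3@8, authorship .........
After op 3 (move_left): buffer="hotfluehn" (len 9), cursors c1@0 c2@7 c3@7, authorship .........
After op 4 (add_cursor(9)): buffer="hotfluehn" (len 9), cursors c1@0 c2@7 c3@7 c4@9, authorship .........
After op 5 (insert('d')): buffer="dhotflueddhnd" (len 13), cursors c1@1 c2@10 c3@10 c4@13, authorship 1.......23..4
After op 6 (move_right): buffer="dhotflueddhnd" (len 13), cursors c1@2 c2@11 c3@11 c4@13, authorship 1.......23..4
After op 7 (delete): buffer="dotfluedn" (len 9), cursors c1@1 c2@8 c3@8 c4@9, authorship 1......2.
After op 8 (insert('t')): buffer="dtotfluedttnt" (len 13), cursors c1@2 c2@11 c3@11 c4@13, authorship 11......223.4
Authorship (.=original, N=cursor N): 1 1 . . . . . . 2 2 3 . 4
Index 1: author = 1

Answer: cursor 1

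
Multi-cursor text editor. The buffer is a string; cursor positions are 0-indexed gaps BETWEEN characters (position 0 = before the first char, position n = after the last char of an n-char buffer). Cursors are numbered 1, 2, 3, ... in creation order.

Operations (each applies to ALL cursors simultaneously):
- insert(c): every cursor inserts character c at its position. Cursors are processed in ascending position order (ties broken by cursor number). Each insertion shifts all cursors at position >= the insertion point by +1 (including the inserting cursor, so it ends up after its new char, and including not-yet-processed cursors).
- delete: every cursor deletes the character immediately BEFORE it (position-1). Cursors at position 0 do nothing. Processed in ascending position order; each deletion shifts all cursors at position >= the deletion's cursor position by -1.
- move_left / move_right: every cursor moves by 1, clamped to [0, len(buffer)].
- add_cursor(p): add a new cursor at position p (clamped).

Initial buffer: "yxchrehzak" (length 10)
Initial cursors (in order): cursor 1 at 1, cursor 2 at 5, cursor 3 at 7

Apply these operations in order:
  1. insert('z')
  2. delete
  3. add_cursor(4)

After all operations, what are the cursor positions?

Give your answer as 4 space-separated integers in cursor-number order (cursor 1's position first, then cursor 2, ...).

After op 1 (insert('z')): buffer="yzxchrzehzzak" (len 13), cursors c1@2 c2@7 c3@10, authorship .1....2..3...
After op 2 (delete): buffer="yxchrehzak" (len 10), cursors c1@1 c2@5 c3@7, authorship ..........
After op 3 (add_cursor(4)): buffer="yxchrehzak" (len 10), cursors c1@1 c4@4 c2@5 c3@7, authorship ..........

Answer: 1 5 7 4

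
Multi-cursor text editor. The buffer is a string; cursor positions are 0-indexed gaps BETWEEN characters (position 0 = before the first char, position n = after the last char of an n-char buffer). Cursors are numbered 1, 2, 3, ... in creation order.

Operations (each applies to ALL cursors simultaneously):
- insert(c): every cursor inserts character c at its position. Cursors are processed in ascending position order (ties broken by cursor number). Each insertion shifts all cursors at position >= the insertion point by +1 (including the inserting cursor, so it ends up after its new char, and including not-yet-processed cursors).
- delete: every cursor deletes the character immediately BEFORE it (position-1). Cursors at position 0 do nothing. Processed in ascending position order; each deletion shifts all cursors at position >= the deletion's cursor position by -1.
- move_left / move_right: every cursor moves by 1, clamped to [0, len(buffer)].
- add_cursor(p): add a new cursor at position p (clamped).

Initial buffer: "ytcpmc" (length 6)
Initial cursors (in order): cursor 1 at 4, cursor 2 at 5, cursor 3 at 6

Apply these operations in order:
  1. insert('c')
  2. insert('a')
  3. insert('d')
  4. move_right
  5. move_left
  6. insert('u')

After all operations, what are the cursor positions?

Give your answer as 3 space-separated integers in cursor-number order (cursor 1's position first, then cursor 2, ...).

After op 1 (insert('c')): buffer="ytcpcmccc" (len 9), cursors c1@5 c2@7 c3@9, authorship ....1.2.3
After op 2 (insert('a')): buffer="ytcpcamcacca" (len 12), cursors c1@6 c2@9 c3@12, authorship ....11.22.33
After op 3 (insert('d')): buffer="ytcpcadmcadccad" (len 15), cursors c1@7 c2@11 c3@15, authorship ....111.222.333
After op 4 (move_right): buffer="ytcpcadmcadccad" (len 15), cursors c1@8 c2@12 c3@15, authorship ....111.222.333
After op 5 (move_left): buffer="ytcpcadmcadccad" (len 15), cursors c1@7 c2@11 c3@14, authorship ....111.222.333
After op 6 (insert('u')): buffer="ytcpcadumcaduccaud" (len 18), cursors c1@8 c2@13 c3@17, authorship ....1111.2222.3333

Answer: 8 13 17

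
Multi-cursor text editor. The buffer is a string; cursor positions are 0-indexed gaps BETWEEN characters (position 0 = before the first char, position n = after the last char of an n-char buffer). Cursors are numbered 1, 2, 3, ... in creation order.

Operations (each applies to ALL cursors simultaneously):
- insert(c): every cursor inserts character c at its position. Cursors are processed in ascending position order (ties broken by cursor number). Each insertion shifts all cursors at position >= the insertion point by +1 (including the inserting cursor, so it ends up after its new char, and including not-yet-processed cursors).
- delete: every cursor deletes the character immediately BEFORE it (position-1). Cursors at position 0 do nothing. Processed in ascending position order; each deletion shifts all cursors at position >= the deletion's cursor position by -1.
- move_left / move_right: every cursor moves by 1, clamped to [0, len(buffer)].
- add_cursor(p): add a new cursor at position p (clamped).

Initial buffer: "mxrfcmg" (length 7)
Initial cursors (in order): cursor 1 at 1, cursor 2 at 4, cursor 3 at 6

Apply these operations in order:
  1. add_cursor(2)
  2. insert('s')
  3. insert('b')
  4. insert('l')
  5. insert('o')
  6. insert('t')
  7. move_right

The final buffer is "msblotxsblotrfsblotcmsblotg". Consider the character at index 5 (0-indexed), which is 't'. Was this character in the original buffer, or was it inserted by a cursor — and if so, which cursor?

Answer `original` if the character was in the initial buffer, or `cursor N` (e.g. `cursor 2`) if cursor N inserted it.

Answer: cursor 1

Derivation:
After op 1 (add_cursor(2)): buffer="mxrfcmg" (len 7), cursors c1@1 c4@2 c2@4 c3@6, authorship .......
After op 2 (insert('s')): buffer="msxsrfscmsg" (len 11), cursors c1@2 c4@4 c2@7 c3@10, authorship .1.4..2..3.
After op 3 (insert('b')): buffer="msbxsbrfsbcmsbg" (len 15), cursors c1@3 c4@6 c2@10 c3@14, authorship .11.44..22..33.
After op 4 (insert('l')): buffer="msblxsblrfsblcmsblg" (len 19), cursors c1@4 c4@8 c2@13 c3@18, authorship .111.444..222..333.
After op 5 (insert('o')): buffer="msbloxsblorfsblocmsblog" (len 23), cursors c1@5 c4@10 c2@16 c3@22, authorship .1111.4444..2222..3333.
After op 6 (insert('t')): buffer="msblotxsblotrfsblotcmsblotg" (len 27), cursors c1@6 c4@12 c2@19 c3@26, authorship .11111.44444..22222..33333.
After op 7 (move_right): buffer="msblotxsblotrfsblotcmsblotg" (len 27), cursors c1@7 c4@13 c2@20 c3@27, authorship .11111.44444..22222..33333.
Authorship (.=original, N=cursor N): . 1 1 1 1 1 . 4 4 4 4 4 . . 2 2 2 2 2 . . 3 3 3 3 3 .
Index 5: author = 1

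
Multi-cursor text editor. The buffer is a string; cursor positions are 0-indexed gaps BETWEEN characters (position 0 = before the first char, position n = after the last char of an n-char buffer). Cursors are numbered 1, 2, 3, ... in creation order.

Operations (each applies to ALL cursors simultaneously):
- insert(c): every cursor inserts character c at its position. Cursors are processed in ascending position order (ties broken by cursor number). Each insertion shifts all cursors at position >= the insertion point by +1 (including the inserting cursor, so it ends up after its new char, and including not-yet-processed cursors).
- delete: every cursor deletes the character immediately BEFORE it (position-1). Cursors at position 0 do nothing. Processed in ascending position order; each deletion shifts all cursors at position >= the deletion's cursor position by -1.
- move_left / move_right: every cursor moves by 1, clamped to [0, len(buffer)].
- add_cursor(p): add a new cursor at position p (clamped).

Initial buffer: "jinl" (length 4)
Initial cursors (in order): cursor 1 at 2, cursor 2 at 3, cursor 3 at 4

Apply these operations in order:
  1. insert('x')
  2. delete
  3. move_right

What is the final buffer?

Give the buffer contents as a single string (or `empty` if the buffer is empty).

After op 1 (insert('x')): buffer="jixnxlx" (len 7), cursors c1@3 c2@5 c3@7, authorship ..1.2.3
After op 2 (delete): buffer="jinl" (len 4), cursors c1@2 c2@3 c3@4, authorship ....
After op 3 (move_right): buffer="jinl" (len 4), cursors c1@3 c2@4 c3@4, authorship ....

Answer: jinl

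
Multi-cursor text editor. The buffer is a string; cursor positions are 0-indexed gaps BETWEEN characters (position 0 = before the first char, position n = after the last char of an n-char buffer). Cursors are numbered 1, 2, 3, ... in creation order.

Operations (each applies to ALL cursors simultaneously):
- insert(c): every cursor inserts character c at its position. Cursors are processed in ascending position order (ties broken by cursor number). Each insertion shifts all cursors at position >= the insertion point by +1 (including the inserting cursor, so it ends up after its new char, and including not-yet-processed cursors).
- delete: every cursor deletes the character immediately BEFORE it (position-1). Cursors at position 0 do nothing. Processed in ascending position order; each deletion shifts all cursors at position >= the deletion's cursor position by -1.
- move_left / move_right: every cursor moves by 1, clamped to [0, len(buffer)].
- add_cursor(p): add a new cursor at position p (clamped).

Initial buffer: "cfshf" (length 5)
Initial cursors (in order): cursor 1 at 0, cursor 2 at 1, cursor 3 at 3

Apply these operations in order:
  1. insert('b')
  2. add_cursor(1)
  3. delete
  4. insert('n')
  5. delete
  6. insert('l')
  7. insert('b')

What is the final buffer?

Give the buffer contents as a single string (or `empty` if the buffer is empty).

Answer: llbbclbfslbhf

Derivation:
After op 1 (insert('b')): buffer="bcbfsbhf" (len 8), cursors c1@1 c2@3 c3@6, authorship 1.2..3..
After op 2 (add_cursor(1)): buffer="bcbfsbhf" (len 8), cursors c1@1 c4@1 c2@3 c3@6, authorship 1.2..3..
After op 3 (delete): buffer="cfshf" (len 5), cursors c1@0 c4@0 c2@1 c3@3, authorship .....
After op 4 (insert('n')): buffer="nncnfsnhf" (len 9), cursors c1@2 c4@2 c2@4 c3@7, authorship 14.2..3..
After op 5 (delete): buffer="cfshf" (len 5), cursors c1@0 c4@0 c2@1 c3@3, authorship .....
After op 6 (insert('l')): buffer="llclfslhf" (len 9), cursors c1@2 c4@2 c2@4 c3@7, authorship 14.2..3..
After op 7 (insert('b')): buffer="llbbclbfslbhf" (len 13), cursors c1@4 c4@4 c2@7 c3@11, authorship 1414.22..33..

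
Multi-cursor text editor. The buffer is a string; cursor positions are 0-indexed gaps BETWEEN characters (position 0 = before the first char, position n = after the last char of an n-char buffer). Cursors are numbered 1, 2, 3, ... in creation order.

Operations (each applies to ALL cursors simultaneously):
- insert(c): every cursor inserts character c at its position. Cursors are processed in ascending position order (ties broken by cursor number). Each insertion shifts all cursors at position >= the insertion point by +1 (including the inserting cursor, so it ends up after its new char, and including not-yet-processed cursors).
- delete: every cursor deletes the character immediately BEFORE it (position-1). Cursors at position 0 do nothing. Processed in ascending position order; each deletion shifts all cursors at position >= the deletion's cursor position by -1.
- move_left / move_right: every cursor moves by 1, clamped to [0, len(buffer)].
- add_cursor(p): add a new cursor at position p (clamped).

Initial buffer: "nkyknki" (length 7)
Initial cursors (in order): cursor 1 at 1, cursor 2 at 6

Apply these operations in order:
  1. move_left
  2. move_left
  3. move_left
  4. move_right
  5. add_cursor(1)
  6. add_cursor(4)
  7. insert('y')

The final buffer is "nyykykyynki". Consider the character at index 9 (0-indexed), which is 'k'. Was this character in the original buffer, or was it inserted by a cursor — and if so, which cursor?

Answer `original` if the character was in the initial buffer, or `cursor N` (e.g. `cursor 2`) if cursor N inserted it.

After op 1 (move_left): buffer="nkyknki" (len 7), cursors c1@0 c2@5, authorship .......
After op 2 (move_left): buffer="nkyknki" (len 7), cursors c1@0 c2@4, authorship .......
After op 3 (move_left): buffer="nkyknki" (len 7), cursors c1@0 c2@3, authorship .......
After op 4 (move_right): buffer="nkyknki" (len 7), cursors c1@1 c2@4, authorship .......
After op 5 (add_cursor(1)): buffer="nkyknki" (len 7), cursors c1@1 c3@1 c2@4, authorship .......
After op 6 (add_cursor(4)): buffer="nkyknki" (len 7), cursors c1@1 c3@1 c2@4 c4@4, authorship .......
After op 7 (insert('y')): buffer="nyykykyynki" (len 11), cursors c1@3 c3@3 c2@8 c4@8, authorship .13...24...
Authorship (.=original, N=cursor N): . 1 3 . . . 2 4 . . .
Index 9: author = original

Answer: original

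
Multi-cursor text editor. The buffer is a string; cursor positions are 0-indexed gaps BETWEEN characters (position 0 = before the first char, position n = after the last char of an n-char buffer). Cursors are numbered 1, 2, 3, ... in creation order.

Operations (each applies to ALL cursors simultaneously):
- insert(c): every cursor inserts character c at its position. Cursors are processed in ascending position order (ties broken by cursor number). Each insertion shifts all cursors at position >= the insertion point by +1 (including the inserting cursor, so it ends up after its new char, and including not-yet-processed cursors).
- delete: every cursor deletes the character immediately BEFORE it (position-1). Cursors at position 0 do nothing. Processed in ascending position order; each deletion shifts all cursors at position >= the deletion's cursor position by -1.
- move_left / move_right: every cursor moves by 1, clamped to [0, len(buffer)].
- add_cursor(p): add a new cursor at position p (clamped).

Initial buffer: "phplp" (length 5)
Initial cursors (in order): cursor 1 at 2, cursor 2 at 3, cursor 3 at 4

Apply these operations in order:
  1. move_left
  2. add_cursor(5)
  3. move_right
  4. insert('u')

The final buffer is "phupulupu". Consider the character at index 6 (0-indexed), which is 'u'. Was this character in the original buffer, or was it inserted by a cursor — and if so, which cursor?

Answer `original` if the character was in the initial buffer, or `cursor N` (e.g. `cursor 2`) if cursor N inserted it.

After op 1 (move_left): buffer="phplp" (len 5), cursors c1@1 c2@2 c3@3, authorship .....
After op 2 (add_cursor(5)): buffer="phplp" (len 5), cursors c1@1 c2@2 c3@3 c4@5, authorship .....
After op 3 (move_right): buffer="phplp" (len 5), cursors c1@2 c2@3 c3@4 c4@5, authorship .....
After op 4 (insert('u')): buffer="phupulupu" (len 9), cursors c1@3 c2@5 c3@7 c4@9, authorship ..1.2.3.4
Authorship (.=original, N=cursor N): . . 1 . 2 . 3 . 4
Index 6: author = 3

Answer: cursor 3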